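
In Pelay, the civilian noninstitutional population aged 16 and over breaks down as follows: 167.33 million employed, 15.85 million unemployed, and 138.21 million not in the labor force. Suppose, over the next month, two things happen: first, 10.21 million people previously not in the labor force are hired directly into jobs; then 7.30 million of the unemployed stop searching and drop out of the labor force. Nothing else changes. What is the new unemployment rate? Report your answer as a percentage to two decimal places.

New unemployment rate ≈ 4.59%.

Initially, labor force = 167.33 + 15.85 = 183.18 million, so u = 15.85/183.18 = 8.65%.
After the first change, employed and labor force both rise by 10.21; unemployed unchanged → E = 177.54, U = 15.85, labor force = 193.39 million.
After the second change, unemployed and labor force both fall by 7.30 → E = 177.54, U = 8.55, labor force = 186.09 million.
New unemployment rate = 8.55 / 186.09 = 4.59%.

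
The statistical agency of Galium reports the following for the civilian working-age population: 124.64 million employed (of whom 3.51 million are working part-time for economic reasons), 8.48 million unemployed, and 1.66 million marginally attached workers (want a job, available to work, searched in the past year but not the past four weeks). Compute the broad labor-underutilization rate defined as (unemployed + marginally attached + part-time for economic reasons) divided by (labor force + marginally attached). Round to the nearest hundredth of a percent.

Labor force = 124.64 + 8.48 = 133.12 million.
Numerator = 8.48 + 1.66 + 3.51 = 13.65 million.
Denominator = 133.12 + 1.66 = 134.78 million.
Broad rate = 13.65 / 134.78 = 10.13%.

Broad underutilization rate ≈ 10.13%.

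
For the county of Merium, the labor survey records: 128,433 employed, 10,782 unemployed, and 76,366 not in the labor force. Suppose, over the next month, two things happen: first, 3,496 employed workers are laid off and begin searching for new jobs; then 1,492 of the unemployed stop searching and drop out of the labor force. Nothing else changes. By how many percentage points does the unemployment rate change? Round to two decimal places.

Initially, labor force = 128,433 + 10,782 = 139,215, so u = 10,782/139,215 = 7.74%.
After the first change, employed falls and unemployed rises by 3,496; labor force unchanged → E = 124,937, U = 14,278, labor force = 139,215.
After the second change, unemployed and labor force both fall by 1,492 → E = 124,937, U = 12,786, labor force = 137,723.
New unemployment rate = 12,786 / 137,723 = 9.28%.
Change = 9.28% − 7.74% = +1.54 percentage points.

The unemployment rate changes by +1.54 percentage points.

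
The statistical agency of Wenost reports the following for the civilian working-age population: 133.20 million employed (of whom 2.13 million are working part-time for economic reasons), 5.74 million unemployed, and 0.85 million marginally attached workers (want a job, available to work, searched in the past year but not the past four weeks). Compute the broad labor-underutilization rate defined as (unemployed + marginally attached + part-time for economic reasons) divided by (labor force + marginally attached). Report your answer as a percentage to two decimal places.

Broad underutilization rate ≈ 6.24%.

Labor force = 133.20 + 5.74 = 138.94 million.
Numerator = 5.74 + 0.85 + 2.13 = 8.72 million.
Denominator = 138.94 + 0.85 = 139.79 million.
Broad rate = 8.72 / 139.79 = 6.24%.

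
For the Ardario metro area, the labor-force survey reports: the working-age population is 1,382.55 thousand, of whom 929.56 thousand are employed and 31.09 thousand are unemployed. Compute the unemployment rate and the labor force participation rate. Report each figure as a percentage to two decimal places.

Unemployment rate ≈ 3.24%; labor force participation rate ≈ 69.48%.

Labor force = employed + unemployed = 929.56 + 31.09 = 960.65 thousand.
Unemployment rate = 31.09 / 960.65 = 3.24%.
Labor force participation rate = 960.65 / 1,382.55 = 69.48%.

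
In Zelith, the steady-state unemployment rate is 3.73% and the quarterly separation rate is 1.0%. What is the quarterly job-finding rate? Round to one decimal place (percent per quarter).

Job-finding rate ≈ 25.8% per quarter.

From u* = s/(s+f): f = s·(1−u)/u.
f = 1.0 × (1 − 0.0373) / 0.0373 = 0.9627 / 0.0373 ≈ 25.8% per quarter.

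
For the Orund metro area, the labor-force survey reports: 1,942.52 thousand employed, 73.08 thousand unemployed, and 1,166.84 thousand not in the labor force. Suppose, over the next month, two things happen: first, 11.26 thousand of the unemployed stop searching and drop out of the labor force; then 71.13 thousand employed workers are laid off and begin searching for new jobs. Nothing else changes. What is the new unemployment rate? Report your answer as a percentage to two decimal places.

Initially, labor force = 1,942.52 + 73.08 = 2,015.60 thousand, so u = 73.08/2,015.60 = 3.63%.
After the first change, unemployed and labor force both fall by 11.26 → E = 1,942.52, U = 61.82, labor force = 2,004.34 thousand.
After the second change, employed falls and unemployed rises by 71.13; labor force unchanged → E = 1,871.39, U = 132.95, labor force = 2,004.34 thousand.
New unemployment rate = 132.95 / 2,004.34 = 6.63%.

New unemployment rate ≈ 6.63%.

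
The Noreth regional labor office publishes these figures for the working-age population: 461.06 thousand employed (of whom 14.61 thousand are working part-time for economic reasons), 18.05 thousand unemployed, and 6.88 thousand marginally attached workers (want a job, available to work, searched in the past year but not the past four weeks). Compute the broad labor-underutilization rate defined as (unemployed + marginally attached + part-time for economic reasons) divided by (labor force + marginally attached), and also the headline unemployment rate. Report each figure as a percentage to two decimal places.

Labor force = 461.06 + 18.05 = 479.11 thousand.
Numerator = 18.05 + 6.88 + 14.61 = 39.54 thousand.
Denominator = 479.11 + 6.88 = 485.99 thousand.
Broad rate = 39.54 / 485.99 = 8.14%.
Headline unemployment rate = 18.05 / 479.11 = 3.77%.

Broad underutilization rate ≈ 8.14%; headline unemployment rate ≈ 3.77%.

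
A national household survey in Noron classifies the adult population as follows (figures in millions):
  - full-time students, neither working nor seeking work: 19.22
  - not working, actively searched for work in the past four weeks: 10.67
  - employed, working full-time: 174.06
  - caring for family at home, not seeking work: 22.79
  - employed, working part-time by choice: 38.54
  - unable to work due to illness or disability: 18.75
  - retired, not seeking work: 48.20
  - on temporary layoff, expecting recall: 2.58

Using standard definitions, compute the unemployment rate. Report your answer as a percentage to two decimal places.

Unemployment rate ≈ 5.87%.

Employed = 174.06 + 38.54 = 212.60 million.
Unemployed = 10.67 + 2.58 = 13.25 million (jobless and actively searching, or on temporary layoff).
Labor force = 212.60 + 13.25 = 225.85 million.
Unemployment rate = 13.25 / 225.85 = 5.87%.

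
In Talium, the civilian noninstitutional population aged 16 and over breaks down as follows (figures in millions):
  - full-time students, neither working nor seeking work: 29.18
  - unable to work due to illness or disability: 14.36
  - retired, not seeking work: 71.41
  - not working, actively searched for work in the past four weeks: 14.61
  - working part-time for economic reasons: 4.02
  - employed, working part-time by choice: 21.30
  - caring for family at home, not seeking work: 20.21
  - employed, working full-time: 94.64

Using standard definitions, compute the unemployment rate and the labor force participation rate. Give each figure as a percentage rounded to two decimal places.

Unemployment rate ≈ 10.86%; labor force participation rate ≈ 49.89%.

Employed = 4.02 + 21.30 + 94.64 = 119.96 million (anyone who worked, including part-time for economic reasons, counts as employed).
Unemployed = 14.61 million.
Labor force = 119.96 + 14.61 = 134.57 million.
Not in labor force = 29.18 + 14.36 + 71.41 + 20.21 = 135.16 million (those not working and not actively searching are outside the labor force).
Civilian working-age population = 134.57 + 135.16 = 269.73 million.
Unemployment rate = 14.61 / 134.57 = 10.86%.
Labor force participation rate = 134.57 / 269.73 = 49.89%.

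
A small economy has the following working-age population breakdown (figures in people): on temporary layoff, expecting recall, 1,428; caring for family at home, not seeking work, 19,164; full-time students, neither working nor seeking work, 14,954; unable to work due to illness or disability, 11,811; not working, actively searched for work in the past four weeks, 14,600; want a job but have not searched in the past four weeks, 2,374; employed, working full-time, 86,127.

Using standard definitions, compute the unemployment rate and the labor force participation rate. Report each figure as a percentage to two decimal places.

Unemployment rate ≈ 15.69%; labor force participation rate ≈ 67.90%.

Employed = 86,127.
Unemployed = 1,428 + 14,600 = 16,028 (jobless and actively searching, or on temporary layoff).
Labor force = 86,127 + 16,028 = 102,155.
Not in labor force = 19,164 + 14,954 + 11,811 + 2,374 = 48,303 (those not working and not actively searching are outside the labor force — including those who want a job but have given up searching).
Civilian working-age population = 102,155 + 48,303 = 150,458.
Unemployment rate = 16,028 / 102,155 = 15.69%.
Labor force participation rate = 102,155 / 150,458 = 67.90%.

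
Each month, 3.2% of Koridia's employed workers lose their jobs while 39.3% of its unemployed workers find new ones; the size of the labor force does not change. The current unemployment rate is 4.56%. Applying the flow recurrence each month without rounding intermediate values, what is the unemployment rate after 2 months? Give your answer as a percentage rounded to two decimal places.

Unemployment rate after two months ≈ 6.55%.

With a fixed labor force, u_{t+1} = u_t + s·(1−u_t) − f·u_t = u_t·(1−s−f) + s.
Here 1−s−f = 0.575 and s = 0.032.
u_1 = 0.045600 × 0.575 + 0.032 = 0.058220.
u_2 = 0.058220 × 0.575 + 0.032 = 0.065476.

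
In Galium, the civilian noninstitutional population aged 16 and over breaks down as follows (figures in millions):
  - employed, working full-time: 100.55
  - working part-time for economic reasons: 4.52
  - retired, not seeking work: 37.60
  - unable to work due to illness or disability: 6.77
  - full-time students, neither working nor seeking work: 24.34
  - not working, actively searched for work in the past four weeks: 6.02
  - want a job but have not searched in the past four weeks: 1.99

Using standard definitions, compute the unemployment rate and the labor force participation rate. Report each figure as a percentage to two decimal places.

Employed = 100.55 + 4.52 = 105.07 million (anyone who worked, including part-time for economic reasons, counts as employed).
Unemployed = 6.02 million.
Labor force = 105.07 + 6.02 = 111.09 million.
Not in labor force = 37.60 + 6.77 + 24.34 + 1.99 = 70.70 million (those not working and not actively searching are outside the labor force — including those who want a job but have given up searching).
Civilian working-age population = 111.09 + 70.70 = 181.79 million.
Unemployment rate = 6.02 / 111.09 = 5.42%.
Labor force participation rate = 111.09 / 181.79 = 61.11%.

Unemployment rate ≈ 5.42%; labor force participation rate ≈ 61.11%.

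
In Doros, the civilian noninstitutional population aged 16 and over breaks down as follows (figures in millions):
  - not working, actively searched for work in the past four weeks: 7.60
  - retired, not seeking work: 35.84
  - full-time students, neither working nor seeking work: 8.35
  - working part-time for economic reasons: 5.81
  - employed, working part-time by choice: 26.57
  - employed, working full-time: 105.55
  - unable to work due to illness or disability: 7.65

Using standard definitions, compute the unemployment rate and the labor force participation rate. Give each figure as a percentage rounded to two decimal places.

Unemployment rate ≈ 5.22%; labor force participation rate ≈ 73.73%.

Employed = 5.81 + 26.57 + 105.55 = 137.93 million (anyone who worked, including part-time for economic reasons, counts as employed).
Unemployed = 7.60 million.
Labor force = 137.93 + 7.60 = 145.53 million.
Not in labor force = 35.84 + 8.35 + 7.65 = 51.84 million (those not working and not actively searching are outside the labor force).
Civilian working-age population = 145.53 + 51.84 = 197.37 million.
Unemployment rate = 7.60 / 145.53 = 5.22%.
Labor force participation rate = 145.53 / 197.37 = 73.73%.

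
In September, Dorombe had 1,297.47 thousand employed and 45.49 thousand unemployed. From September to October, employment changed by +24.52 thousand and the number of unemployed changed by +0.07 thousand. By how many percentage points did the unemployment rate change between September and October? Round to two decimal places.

The unemployment rate changed by −0.06 percentage points.

September: labor force = 1,297.47 + 45.49 = 1,342.96; u = 45.49/1,342.96 = 3.39%.
October: labor force = 1,321.99 + 45.56 = 1,367.55; u = 45.56/1,367.55 = 3.33%.
Change = 3.33% − 3.39% = −0.06 pp.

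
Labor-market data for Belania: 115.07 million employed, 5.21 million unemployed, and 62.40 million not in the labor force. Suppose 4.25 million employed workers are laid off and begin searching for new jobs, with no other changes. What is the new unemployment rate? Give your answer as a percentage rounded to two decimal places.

New unemployment rate ≈ 7.86%.

Initially, labor force = 115.07 + 5.21 = 120.28 million, so u = 5.21/120.28 = 4.33%.
After the change, employed falls and unemployed rises by 4.25; labor force unchanged → E = 110.82, U = 9.46, labor force = 120.28 million.
New unemployment rate = 9.46 / 120.28 = 7.86%.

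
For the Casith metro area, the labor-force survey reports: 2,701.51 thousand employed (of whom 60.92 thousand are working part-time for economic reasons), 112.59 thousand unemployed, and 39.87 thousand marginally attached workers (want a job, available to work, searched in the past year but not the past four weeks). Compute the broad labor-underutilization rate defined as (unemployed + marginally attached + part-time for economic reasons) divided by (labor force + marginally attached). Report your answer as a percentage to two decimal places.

Labor force = 2,701.51 + 112.59 = 2,814.10 thousand.
Numerator = 112.59 + 39.87 + 60.92 = 213.38 thousand.
Denominator = 2,814.10 + 39.87 = 2,853.97 thousand.
Broad rate = 213.38 / 2,853.97 = 7.48%.

Broad underutilization rate ≈ 7.48%.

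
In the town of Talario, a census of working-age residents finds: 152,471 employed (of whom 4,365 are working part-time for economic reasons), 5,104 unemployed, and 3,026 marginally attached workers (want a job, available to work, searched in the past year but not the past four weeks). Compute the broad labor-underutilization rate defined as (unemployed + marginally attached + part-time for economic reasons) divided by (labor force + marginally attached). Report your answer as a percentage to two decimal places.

Broad underutilization rate ≈ 7.78%.

Labor force = 152,471 + 5,104 = 157,575.
Numerator = 5,104 + 3,026 + 4,365 = 12,495.
Denominator = 157,575 + 3,026 = 160,601.
Broad rate = 12,495 / 160,601 = 7.78%.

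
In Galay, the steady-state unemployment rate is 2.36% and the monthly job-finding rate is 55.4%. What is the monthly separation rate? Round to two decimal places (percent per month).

Separation rate ≈ 1.34% per month.

From u* = s/(s+f): s = u·f/(1−u).
s = 0.0236 × 55.4 / (1 − 0.0236) = 1.3074 / 0.9764 ≈ 1.34% per month.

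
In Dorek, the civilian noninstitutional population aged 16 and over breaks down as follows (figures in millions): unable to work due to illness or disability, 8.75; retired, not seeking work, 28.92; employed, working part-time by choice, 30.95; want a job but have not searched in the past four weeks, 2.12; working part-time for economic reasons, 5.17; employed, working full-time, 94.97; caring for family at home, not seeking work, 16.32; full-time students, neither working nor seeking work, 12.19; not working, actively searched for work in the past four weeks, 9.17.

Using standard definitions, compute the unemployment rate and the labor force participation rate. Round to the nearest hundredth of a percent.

Employed = 30.95 + 5.17 + 94.97 = 131.09 million (anyone who worked, including part-time for economic reasons, counts as employed).
Unemployed = 9.17 million.
Labor force = 131.09 + 9.17 = 140.26 million.
Not in labor force = 8.75 + 28.92 + 2.12 + 16.32 + 12.19 = 68.30 million (those not working and not actively searching are outside the labor force — including those who want a job but have given up searching).
Civilian working-age population = 140.26 + 68.30 = 208.56 million.
Unemployment rate = 9.17 / 140.26 = 6.54%.
Labor force participation rate = 140.26 / 208.56 = 67.25%.

Unemployment rate ≈ 6.54%; labor force participation rate ≈ 67.25%.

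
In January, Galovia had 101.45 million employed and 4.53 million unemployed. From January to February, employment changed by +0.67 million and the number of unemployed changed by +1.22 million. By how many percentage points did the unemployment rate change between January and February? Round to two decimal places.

The unemployment rate changed by +1.06 percentage points.

January: labor force = 101.45 + 4.53 = 105.98; u = 4.53/105.98 = 4.27%.
February: labor force = 102.12 + 5.75 = 107.87; u = 5.75/107.87 = 5.33%.
Change = 5.33% − 4.27% = +1.06 pp.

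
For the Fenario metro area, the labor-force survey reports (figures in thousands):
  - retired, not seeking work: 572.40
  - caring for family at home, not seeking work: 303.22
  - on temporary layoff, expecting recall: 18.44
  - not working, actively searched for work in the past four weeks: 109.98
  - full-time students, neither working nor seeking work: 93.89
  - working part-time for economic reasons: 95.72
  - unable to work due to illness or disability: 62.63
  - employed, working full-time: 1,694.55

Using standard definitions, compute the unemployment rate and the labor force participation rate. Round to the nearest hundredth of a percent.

Unemployment rate ≈ 6.69%; labor force participation rate ≈ 65.02%.

Employed = 95.72 + 1,694.55 = 1,790.27 thousand (anyone who worked, including part-time for economic reasons, counts as employed).
Unemployed = 18.44 + 109.98 = 128.42 thousand (jobless and actively searching, or on temporary layoff).
Labor force = 1,790.27 + 128.42 = 1,918.69 thousand.
Not in labor force = 572.40 + 303.22 + 93.89 + 62.63 = 1,032.14 thousand (those not working and not actively searching are outside the labor force).
Civilian working-age population = 1,918.69 + 1,032.14 = 2,950.83 thousand.
Unemployment rate = 128.42 / 1,918.69 = 6.69%.
Labor force participation rate = 1,918.69 / 2,950.83 = 65.02%.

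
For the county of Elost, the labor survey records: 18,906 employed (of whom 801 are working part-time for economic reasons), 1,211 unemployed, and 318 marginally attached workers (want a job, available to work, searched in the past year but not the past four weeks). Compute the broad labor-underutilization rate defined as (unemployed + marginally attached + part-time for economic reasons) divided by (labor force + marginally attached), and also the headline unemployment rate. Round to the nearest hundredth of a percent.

Labor force = 18,906 + 1,211 = 20,117.
Numerator = 1,211 + 318 + 801 = 2,330.
Denominator = 20,117 + 318 = 20,435.
Broad rate = 2,330 / 20,435 = 11.40%.
Headline unemployment rate = 1,211 / 20,117 = 6.02%.

Broad underutilization rate ≈ 11.40%; headline unemployment rate ≈ 6.02%.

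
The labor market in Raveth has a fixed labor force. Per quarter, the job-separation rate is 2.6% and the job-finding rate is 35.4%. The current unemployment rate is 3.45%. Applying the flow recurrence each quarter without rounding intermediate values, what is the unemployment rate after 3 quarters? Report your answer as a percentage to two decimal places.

With a fixed labor force, u_{t+1} = u_t + s·(1−u_t) − f·u_t = u_t·(1−s−f) + s.
Here 1−s−f = 0.620 and s = 0.026.
u_1 = 0.034500 × 0.620 + 0.026 = 0.047390.
u_2 = 0.047390 × 0.620 + 0.026 = 0.055382.
u_3 = 0.055382 × 0.620 + 0.026 = 0.060337.

Unemployment rate after three quarters ≈ 6.03%.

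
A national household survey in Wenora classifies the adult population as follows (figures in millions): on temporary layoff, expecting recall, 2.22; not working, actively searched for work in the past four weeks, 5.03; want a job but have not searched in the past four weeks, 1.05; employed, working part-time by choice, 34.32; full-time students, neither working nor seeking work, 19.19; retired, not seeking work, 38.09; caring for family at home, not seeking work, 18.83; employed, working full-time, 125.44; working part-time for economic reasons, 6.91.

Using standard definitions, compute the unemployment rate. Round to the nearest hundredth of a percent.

Unemployment rate ≈ 4.17%.

Employed = 34.32 + 125.44 + 6.91 = 166.67 million (anyone who worked, including part-time for economic reasons, counts as employed).
Unemployed = 2.22 + 5.03 = 7.25 million (jobless and actively searching, or on temporary layoff).
Labor force = 166.67 + 7.25 = 173.92 million.
Unemployment rate = 7.25 / 173.92 = 4.17%.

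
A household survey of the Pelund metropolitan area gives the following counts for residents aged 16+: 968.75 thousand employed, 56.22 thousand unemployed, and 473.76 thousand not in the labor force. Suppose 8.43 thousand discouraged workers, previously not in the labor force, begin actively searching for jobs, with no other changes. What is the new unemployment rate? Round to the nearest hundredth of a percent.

New unemployment rate ≈ 6.26%.

Initially, labor force = 968.75 + 56.22 = 1,024.97 thousand, so u = 56.22/1,024.97 = 5.49%.
After the change, unemployed and labor force both rise by 8.43 → E = 968.75, U = 64.65, labor force = 1,033.40 thousand.
New unemployment rate = 64.65 / 1,033.40 = 6.26%.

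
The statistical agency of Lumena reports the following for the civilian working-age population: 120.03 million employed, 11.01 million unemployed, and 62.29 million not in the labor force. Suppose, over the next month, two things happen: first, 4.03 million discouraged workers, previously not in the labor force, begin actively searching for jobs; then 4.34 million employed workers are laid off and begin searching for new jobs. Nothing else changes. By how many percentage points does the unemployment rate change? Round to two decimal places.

Initially, labor force = 120.03 + 11.01 = 131.04 million, so u = 11.01/131.04 = 8.40%.
After the first change, unemployed and labor force both rise by 4.03 → E = 120.03, U = 15.04, labor force = 135.07 million.
After the second change, employed falls and unemployed rises by 4.34; labor force unchanged → E = 115.69, U = 19.38, labor force = 135.07 million.
New unemployment rate = 19.38 / 135.07 = 14.35%.
Change = 14.35% − 8.40% = +5.95 percentage points.

The unemployment rate changes by +5.95 percentage points.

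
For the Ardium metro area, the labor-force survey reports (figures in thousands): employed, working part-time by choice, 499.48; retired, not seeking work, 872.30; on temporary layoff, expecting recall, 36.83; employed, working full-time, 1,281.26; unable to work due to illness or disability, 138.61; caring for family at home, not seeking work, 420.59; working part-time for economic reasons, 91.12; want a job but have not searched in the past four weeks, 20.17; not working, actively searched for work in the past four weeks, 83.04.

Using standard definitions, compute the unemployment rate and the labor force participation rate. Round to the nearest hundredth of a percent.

Unemployment rate ≈ 6.02%; labor force participation rate ≈ 57.84%.

Employed = 499.48 + 1,281.26 + 91.12 = 1,871.86 thousand (anyone who worked, including part-time for economic reasons, counts as employed).
Unemployed = 36.83 + 83.04 = 119.87 thousand (jobless and actively searching, or on temporary layoff).
Labor force = 1,871.86 + 119.87 = 1,991.73 thousand.
Not in labor force = 872.30 + 138.61 + 420.59 + 20.17 = 1,451.67 thousand (those not working and not actively searching are outside the labor force — including those who want a job but have given up searching).
Civilian working-age population = 1,991.73 + 1,451.67 = 3,443.40 thousand.
Unemployment rate = 119.87 / 1,991.73 = 6.02%.
Labor force participation rate = 1,991.73 / 3,443.40 = 57.84%.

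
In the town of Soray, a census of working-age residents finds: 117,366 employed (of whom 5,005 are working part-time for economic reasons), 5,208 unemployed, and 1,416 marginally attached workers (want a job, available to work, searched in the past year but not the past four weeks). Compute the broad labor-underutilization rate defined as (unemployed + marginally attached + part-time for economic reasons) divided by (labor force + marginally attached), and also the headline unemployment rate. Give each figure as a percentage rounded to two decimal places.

Labor force = 117,366 + 5,208 = 122,574.
Numerator = 5,208 + 1,416 + 5,005 = 11,629.
Denominator = 122,574 + 1,416 = 123,990.
Broad rate = 11,629 / 123,990 = 9.38%.
Headline unemployment rate = 5,208 / 122,574 = 4.25%.

Broad underutilization rate ≈ 9.38%; headline unemployment rate ≈ 4.25%.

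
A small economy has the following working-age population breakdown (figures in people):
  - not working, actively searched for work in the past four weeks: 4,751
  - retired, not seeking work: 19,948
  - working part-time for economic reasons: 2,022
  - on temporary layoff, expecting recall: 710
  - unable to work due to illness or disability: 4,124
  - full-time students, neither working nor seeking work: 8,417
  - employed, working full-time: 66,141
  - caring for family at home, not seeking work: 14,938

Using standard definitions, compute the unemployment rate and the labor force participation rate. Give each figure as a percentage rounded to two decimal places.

Unemployment rate ≈ 7.42%; labor force participation rate ≈ 60.82%.

Employed = 2,022 + 66,141 = 68,163 (anyone who worked, including part-time for economic reasons, counts as employed).
Unemployed = 4,751 + 710 = 5,461 (jobless and actively searching, or on temporary layoff).
Labor force = 68,163 + 5,461 = 73,624.
Not in labor force = 19,948 + 4,124 + 8,417 + 14,938 = 47,427 (those not working and not actively searching are outside the labor force).
Civilian working-age population = 73,624 + 47,427 = 121,051.
Unemployment rate = 5,461 / 73,624 = 7.42%.
Labor force participation rate = 73,624 / 121,051 = 60.82%.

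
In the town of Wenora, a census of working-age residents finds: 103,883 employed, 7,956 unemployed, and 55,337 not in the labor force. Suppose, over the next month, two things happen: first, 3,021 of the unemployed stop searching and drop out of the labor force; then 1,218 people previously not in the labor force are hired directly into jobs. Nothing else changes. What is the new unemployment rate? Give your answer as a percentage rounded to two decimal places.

New unemployment rate ≈ 4.48%.

Initially, labor force = 103,883 + 7,956 = 111,839, so u = 7,956/111,839 = 7.11%.
After the first change, unemployed and labor force both fall by 3,021 → E = 103,883, U = 4,935, labor force = 108,818.
After the second change, employed and labor force both rise by 1,218; unemployed unchanged → E = 105,101, U = 4,935, labor force = 110,036.
New unemployment rate = 4,935 / 110,036 = 4.48%.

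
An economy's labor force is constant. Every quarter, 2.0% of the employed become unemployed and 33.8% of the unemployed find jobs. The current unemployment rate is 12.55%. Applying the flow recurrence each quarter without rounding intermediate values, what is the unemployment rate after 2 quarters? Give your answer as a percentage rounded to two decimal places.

With a fixed labor force, u_{t+1} = u_t + s·(1−u_t) − f·u_t = u_t·(1−s−f) + s.
Here 1−s−f = 0.642 and s = 0.020.
u_1 = 0.125500 × 0.642 + 0.020 = 0.100571.
u_2 = 0.100571 × 0.642 + 0.020 = 0.084567.

Unemployment rate after two quarters ≈ 8.46%.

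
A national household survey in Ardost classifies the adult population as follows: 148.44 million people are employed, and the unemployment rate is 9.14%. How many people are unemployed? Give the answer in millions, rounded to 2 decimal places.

About 14.93 million are unemployed.

Let U be the number unemployed. The labor force is E + U, and U/(E+U) = 0.0914.
So U = 0.0914 × 148.44 / (1 − 0.0914) = 13.5674 / 0.9086 ≈ 14.93 million.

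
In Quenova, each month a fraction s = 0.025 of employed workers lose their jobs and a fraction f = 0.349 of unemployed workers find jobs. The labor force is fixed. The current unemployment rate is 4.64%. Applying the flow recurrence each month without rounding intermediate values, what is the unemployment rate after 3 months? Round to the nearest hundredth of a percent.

With a fixed labor force, u_{t+1} = u_t + s·(1−u_t) − f·u_t = u_t·(1−s−f) + s.
Here 1−s−f = 0.626 and s = 0.025.
u_1 = 0.046400 × 0.626 + 0.025 = 0.054046.
u_2 = 0.054046 × 0.626 + 0.025 = 0.058833.
u_3 = 0.058833 × 0.626 + 0.025 = 0.061829.

Unemployment rate after three months ≈ 6.18%.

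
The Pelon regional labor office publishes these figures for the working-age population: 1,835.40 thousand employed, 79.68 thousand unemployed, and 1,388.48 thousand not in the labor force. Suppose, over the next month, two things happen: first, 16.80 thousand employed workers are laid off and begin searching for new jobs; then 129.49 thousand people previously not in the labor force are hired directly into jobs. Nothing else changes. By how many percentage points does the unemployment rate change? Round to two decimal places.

Initially, labor force = 1,835.40 + 79.68 = 1,915.08 thousand, so u = 79.68/1,915.08 = 4.16%.
After the first change, employed falls and unemployed rises by 16.80; labor force unchanged → E = 1,818.60, U = 96.48, labor force = 1,915.08 thousand.
After the second change, employed and labor force both rise by 129.49; unemployed unchanged → E = 1,948.09, U = 96.48, labor force = 2,044.57 thousand.
New unemployment rate = 96.48 / 2,044.57 = 4.72%.
Change = 4.72% − 4.16% = +0.56 percentage points.

The unemployment rate changes by +0.56 percentage points.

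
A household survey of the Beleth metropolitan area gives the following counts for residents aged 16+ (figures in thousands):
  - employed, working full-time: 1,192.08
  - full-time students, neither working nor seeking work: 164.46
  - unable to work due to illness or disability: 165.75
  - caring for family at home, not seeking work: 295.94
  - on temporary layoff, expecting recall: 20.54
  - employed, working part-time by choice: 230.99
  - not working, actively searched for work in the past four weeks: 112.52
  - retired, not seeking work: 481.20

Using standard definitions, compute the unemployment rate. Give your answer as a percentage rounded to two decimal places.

Employed = 1,192.08 + 230.99 = 1,423.07 thousand.
Unemployed = 20.54 + 112.52 = 133.06 thousand (jobless and actively searching, or on temporary layoff).
Labor force = 1,423.07 + 133.06 = 1,556.13 thousand.
Unemployment rate = 133.06 / 1,556.13 = 8.55%.

Unemployment rate ≈ 8.55%.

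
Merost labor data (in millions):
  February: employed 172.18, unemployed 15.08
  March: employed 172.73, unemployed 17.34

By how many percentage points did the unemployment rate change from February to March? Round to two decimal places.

February: labor force = 172.18 + 15.08 = 187.26; u = 15.08/187.26 = 8.05%.
March: labor force = 172.73 + 17.34 = 190.07; u = 17.34/190.07 = 9.12%.
Change = 9.12% − 8.05% = +1.07 pp.

The unemployment rate changed by +1.07 percentage points.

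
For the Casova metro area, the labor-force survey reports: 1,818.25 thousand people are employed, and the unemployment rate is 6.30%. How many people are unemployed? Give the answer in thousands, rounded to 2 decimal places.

Let U be the number unemployed. The labor force is E + U, and U/(E+U) = 0.0630.
So U = 0.0630 × 1,818.25 / (1 − 0.0630) = 114.5498 / 0.9370 ≈ 122.25 thousand.

About 122.25 thousand are unemployed.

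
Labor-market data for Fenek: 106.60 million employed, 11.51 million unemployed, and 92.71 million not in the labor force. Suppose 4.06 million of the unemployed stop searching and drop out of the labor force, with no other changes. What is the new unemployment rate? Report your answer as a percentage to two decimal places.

New unemployment rate ≈ 6.53%.

Initially, labor force = 106.60 + 11.51 = 118.11 million, so u = 11.51/118.11 = 9.75%.
After the change, unemployed and labor force both fall by 4.06 → E = 106.60, U = 7.45, labor force = 114.05 million.
New unemployment rate = 7.45 / 114.05 = 6.53%.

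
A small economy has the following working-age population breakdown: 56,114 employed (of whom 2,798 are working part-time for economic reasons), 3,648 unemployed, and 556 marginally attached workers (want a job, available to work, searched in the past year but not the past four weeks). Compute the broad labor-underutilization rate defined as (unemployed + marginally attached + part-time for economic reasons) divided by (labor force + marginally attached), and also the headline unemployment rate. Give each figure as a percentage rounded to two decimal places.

Labor force = 56,114 + 3,648 = 59,762.
Numerator = 3,648 + 556 + 2,798 = 7,002.
Denominator = 59,762 + 556 = 60,318.
Broad rate = 7,002 / 60,318 = 11.61%.
Headline unemployment rate = 3,648 / 59,762 = 6.10%.

Broad underutilization rate ≈ 11.61%; headline unemployment rate ≈ 6.10%.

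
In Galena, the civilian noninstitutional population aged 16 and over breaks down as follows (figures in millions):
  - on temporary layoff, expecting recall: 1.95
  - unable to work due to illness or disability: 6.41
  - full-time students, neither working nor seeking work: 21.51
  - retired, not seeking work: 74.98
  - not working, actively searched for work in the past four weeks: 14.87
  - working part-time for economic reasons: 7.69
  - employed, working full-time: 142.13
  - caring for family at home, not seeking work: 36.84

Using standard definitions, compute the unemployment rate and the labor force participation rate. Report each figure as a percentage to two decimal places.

Employed = 7.69 + 142.13 = 149.82 million (anyone who worked, including part-time for economic reasons, counts as employed).
Unemployed = 1.95 + 14.87 = 16.82 million (jobless and actively searching, or on temporary layoff).
Labor force = 149.82 + 16.82 = 166.64 million.
Not in labor force = 6.41 + 21.51 + 74.98 + 36.84 = 139.74 million (those not working and not actively searching are outside the labor force).
Civilian working-age population = 166.64 + 139.74 = 306.38 million.
Unemployment rate = 16.82 / 166.64 = 10.09%.
Labor force participation rate = 166.64 / 306.38 = 54.39%.

Unemployment rate ≈ 10.09%; labor force participation rate ≈ 54.39%.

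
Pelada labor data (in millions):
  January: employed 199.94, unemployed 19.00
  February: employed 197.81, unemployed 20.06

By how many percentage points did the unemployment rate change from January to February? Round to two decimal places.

January: labor force = 199.94 + 19.00 = 218.94; u = 19.00/218.94 = 8.68%.
February: labor force = 197.81 + 20.06 = 217.87; u = 20.06/217.87 = 9.21%.
Change = 9.21% − 8.68% = +0.53 pp.

The unemployment rate changed by +0.53 percentage points.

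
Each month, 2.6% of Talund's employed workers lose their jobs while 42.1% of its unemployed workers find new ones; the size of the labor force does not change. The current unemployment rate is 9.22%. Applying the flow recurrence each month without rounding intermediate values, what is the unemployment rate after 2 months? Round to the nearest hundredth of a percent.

Unemployment rate after two months ≈ 6.86%.

With a fixed labor force, u_{t+1} = u_t + s·(1−u_t) − f·u_t = u_t·(1−s−f) + s.
Here 1−s−f = 0.553 and s = 0.026.
u_1 = 0.092200 × 0.553 + 0.026 = 0.076987.
u_2 = 0.076987 × 0.553 + 0.026 = 0.068574.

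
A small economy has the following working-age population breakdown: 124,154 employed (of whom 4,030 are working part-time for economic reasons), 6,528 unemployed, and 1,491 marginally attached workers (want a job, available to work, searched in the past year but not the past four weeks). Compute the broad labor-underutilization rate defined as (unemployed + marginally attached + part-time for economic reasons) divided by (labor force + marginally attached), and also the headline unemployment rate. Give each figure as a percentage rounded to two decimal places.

Broad underutilization rate ≈ 9.12%; headline unemployment rate ≈ 5.00%.

Labor force = 124,154 + 6,528 = 130,682.
Numerator = 6,528 + 1,491 + 4,030 = 12,049.
Denominator = 130,682 + 1,491 = 132,173.
Broad rate = 12,049 / 132,173 = 9.12%.
Headline unemployment rate = 6,528 / 130,682 = 5.00%.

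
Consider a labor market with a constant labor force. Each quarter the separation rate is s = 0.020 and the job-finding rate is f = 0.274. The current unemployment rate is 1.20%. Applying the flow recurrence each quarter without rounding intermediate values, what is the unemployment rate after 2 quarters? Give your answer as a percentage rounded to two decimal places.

Unemployment rate after two quarters ≈ 4.01%.

With a fixed labor force, u_{t+1} = u_t + s·(1−u_t) − f·u_t = u_t·(1−s−f) + s.
Here 1−s−f = 0.706 and s = 0.020.
u_1 = 0.012000 × 0.706 + 0.020 = 0.028472.
u_2 = 0.028472 × 0.706 + 0.020 = 0.040101.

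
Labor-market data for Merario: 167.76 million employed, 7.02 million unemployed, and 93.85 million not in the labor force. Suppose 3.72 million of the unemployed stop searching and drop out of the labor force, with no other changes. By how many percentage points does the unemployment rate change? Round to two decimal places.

Initially, labor force = 167.76 + 7.02 = 174.78 million, so u = 7.02/174.78 = 4.02%.
After the change, unemployed and labor force both fall by 3.72 → E = 167.76, U = 3.30, labor force = 171.06 million.
New unemployment rate = 3.30 / 171.06 = 1.93%.
Change = 1.93% − 4.02% = −2.09 percentage points.

The unemployment rate changes by −2.09 percentage points.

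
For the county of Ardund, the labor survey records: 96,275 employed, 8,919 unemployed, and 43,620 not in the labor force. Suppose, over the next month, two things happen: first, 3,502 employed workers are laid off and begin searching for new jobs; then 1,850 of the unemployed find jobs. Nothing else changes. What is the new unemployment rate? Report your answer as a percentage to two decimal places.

New unemployment rate ≈ 10.05%.

Initially, labor force = 96,275 + 8,919 = 105,194, so u = 8,919/105,194 = 8.48%.
After the first change, employed falls and unemployed rises by 3,502; labor force unchanged → E = 92,773, U = 12,421, labor force = 105,194.
After the second change, unemployed falls and employed rises by 1,850; labor force unchanged → E = 94,623, U = 10,571, labor force = 105,194.
New unemployment rate = 10,571 / 105,194 = 10.05%.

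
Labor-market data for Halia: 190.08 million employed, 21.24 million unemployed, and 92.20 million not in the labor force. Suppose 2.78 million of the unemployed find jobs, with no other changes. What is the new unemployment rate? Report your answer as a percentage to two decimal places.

New unemployment rate ≈ 8.74%.

Initially, labor force = 190.08 + 21.24 = 211.32 million, so u = 21.24/211.32 = 10.05%.
After the change, unemployed falls and employed rises by 2.78; labor force unchanged → E = 192.86, U = 18.46, labor force = 211.32 million.
New unemployment rate = 18.46 / 211.32 = 8.74%.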